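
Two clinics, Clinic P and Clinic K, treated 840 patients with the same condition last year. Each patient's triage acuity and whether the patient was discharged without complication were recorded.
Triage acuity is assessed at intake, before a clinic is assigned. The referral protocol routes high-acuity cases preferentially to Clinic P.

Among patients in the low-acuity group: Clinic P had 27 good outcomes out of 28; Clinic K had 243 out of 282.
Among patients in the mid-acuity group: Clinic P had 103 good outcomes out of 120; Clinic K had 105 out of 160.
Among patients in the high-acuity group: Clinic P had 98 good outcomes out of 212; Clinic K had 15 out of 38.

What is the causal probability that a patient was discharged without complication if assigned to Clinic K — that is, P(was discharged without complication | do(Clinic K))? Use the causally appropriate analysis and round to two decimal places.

The stratified and pooled comparisons disagree (Clinic P wins within each triage acuity; Clinic K wins overall), so the answer turns on the causal role of triage acuity.
Triage acuity is set before the clinic has any effect — it is not caused by the clinic — and it independently drives the outcome. That makes it a confounder, so the causal comparison is within triage acuity levels.
Standardising Clinic K to the population triage acuity mix: 0.369·243/282 + 0.333·105/160 + 0.298·15/38 = 0.654.

0.65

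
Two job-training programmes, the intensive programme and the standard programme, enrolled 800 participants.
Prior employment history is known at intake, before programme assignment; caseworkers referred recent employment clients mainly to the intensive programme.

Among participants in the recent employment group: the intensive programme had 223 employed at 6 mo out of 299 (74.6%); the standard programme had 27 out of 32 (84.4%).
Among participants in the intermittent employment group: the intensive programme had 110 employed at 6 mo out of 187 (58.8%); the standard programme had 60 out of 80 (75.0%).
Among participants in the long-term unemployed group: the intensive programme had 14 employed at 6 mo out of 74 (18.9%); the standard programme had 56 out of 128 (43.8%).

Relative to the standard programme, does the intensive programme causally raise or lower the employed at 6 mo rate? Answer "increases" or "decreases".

the standard programme is higher inside every prior employment history stratum but the intensive programme is higher in aggregate. Whether to stratify depends on how prior employment history relates to the programme.
Prior employment history is set before the programme has any effect — it is not caused by the programme — and it independently drives the outcome. That makes it a confounder, so the causal comparison is within prior employment history levels.
Within each level — recent employment: 74.6% vs 84.4%; intermittent employment: 58.8% vs 75.0%; long-term unemployed: 18.9% vs 43.8% — the standard programme is higher every time.

decreases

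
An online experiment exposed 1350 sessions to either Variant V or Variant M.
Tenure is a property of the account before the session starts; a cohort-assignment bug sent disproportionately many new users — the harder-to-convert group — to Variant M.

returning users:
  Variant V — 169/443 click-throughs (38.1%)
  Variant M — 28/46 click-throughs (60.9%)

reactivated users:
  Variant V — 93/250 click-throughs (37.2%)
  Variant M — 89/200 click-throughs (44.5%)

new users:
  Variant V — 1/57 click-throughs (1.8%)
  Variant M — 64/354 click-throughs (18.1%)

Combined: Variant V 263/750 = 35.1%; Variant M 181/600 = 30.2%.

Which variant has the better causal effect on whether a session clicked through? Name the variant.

Variant M

Here user tenure is a common cause — it drives both which variant a case falls under and the outcome. The crude comparison mixes populations; the stratum-specific rates are the causally relevant ones.
Within each level — returning users: 38.1% vs 60.9%; reactivated users: 37.2% vs 44.5%; new users: 1.8% vs 18.1% — Variant M is higher every time.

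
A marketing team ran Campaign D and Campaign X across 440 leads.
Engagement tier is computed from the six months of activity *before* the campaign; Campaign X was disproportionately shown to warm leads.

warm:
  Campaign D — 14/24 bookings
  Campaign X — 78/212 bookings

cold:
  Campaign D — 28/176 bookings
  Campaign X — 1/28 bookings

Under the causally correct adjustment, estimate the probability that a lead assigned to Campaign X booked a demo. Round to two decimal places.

Engagement tier is set before the campaign has any effect — it is not caused by the campaign — and it independently drives the outcome. That makes it a confounder, so the causal comparison is within engagement tier levels.
Standardising Campaign X to the population engagement tier mix: 0.536·78/212 + 0.464·1/28 = 0.214.

0.21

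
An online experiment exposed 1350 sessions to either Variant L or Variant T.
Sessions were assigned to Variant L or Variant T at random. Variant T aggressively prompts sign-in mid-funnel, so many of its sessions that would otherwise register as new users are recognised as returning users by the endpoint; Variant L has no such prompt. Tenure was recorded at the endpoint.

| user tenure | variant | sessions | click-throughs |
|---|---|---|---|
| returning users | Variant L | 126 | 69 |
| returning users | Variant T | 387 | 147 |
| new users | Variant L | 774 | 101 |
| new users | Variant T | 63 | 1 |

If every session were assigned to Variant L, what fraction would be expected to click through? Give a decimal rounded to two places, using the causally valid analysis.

Variant L is higher inside every user tenure stratum but Variant T is higher in aggregate. Whether to stratify depends on how user tenure relates to the variant.
User tenure lies on the pathway variant → user tenure → outcome, so adjusting for it blocks the indirect effect. For the total causal effect of variant, use the unadjusted pooled rates.
So P(outcome | do(Variant L)) is just the pooled rate for Variant L: 170/900 = 0.189.

0.19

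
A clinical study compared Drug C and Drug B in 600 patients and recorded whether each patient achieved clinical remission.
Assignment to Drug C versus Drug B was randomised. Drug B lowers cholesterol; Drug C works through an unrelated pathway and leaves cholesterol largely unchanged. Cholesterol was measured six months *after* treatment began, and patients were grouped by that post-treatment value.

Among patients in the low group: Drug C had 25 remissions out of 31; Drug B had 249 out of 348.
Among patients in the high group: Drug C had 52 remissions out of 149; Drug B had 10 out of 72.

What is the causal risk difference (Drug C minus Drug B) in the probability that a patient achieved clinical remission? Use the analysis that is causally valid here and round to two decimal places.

-0.19

Stratifying would compare drugs among patients the drugs themselves sorted into cholesterol groups — a form of selection on an intermediate. The unconditioned pooled rates give the total causal effect.
The causal difference is the pooled difference: 0.428 − 0.617 = -0.189.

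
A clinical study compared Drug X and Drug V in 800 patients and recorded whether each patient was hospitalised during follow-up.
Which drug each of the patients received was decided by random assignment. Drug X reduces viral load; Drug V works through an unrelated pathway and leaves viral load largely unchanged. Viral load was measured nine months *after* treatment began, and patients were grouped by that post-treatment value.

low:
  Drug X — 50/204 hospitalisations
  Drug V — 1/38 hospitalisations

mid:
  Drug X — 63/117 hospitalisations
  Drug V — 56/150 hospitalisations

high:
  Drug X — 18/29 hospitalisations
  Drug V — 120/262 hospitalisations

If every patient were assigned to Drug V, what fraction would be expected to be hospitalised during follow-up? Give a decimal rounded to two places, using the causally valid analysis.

Viral load here is a post-treatment variable shaped by the drug; conditioning on it would introduce bias rather than remove it. The overall comparison is the causal one.
So P(outcome | do(Drug V)) is just the pooled rate for Drug V: 177/450 = 0.393.

0.39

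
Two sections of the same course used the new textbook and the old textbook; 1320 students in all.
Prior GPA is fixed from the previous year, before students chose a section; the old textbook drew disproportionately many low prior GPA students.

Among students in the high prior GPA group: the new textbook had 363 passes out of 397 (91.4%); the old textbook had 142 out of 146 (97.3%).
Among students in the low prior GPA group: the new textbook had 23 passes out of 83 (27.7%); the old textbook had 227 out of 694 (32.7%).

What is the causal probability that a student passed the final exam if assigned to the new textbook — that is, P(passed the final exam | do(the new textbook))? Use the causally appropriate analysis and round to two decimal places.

0.54

Nothing the teaching method does changes prior GPA band; the imbalance is an allocation artefact. With prior GPA band also predicting the outcome, the pooled figure is confounded, and the within-stratum comparison is the causal one.
Standardising the new textbook to the population prior GPA band mix: 0.411·363/397 + 0.589·23/83 = 0.539.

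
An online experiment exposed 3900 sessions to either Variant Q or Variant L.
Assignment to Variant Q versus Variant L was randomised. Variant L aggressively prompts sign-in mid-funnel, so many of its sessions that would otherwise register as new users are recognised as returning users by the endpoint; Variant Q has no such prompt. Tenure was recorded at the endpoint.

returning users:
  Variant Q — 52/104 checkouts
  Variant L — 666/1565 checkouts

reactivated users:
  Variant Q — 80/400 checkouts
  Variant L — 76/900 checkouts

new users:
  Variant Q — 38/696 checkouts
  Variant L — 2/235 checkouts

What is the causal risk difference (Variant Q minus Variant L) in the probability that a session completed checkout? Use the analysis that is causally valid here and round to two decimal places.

-0.13

User tenure is recorded after the variant and is itself shifted by it — it sits on the causal path from variant to outcome. Conditioning on a mediator would strip out part of the effect we want; the pooled comparison gives the total causal effect.
The causal difference is the pooled difference: 0.142 − 0.276 = -0.134.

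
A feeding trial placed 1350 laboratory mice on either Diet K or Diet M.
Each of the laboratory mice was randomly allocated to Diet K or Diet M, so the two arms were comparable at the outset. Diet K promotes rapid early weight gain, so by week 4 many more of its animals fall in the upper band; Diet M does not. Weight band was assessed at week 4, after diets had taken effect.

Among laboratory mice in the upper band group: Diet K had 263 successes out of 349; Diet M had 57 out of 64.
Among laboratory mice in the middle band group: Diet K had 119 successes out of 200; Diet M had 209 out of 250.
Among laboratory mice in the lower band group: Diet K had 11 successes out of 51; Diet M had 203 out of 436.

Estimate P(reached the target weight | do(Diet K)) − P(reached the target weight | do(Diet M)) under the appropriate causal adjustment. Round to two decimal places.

+0.03

Within every week-4 weight band level Diet M has the higher rate, yet pooled Diet K does — Simpson's reversal.
Week-4 weight band is downstream of the diet. One should not condition on a consequence of treatment, so the overall rates are the right comparison.
The causal difference is the pooled difference: 0.655 − 0.625 = +0.030.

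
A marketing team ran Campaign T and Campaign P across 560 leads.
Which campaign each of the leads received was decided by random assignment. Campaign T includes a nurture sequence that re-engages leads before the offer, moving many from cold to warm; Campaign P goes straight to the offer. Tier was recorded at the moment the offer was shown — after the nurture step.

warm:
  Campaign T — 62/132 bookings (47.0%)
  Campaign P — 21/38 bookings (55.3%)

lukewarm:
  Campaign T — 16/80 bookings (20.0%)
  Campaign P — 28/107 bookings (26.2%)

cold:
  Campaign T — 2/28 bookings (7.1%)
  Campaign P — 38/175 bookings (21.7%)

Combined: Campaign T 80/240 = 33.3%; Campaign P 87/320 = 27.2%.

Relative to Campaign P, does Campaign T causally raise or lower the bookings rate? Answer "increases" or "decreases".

increases

Campaign P is higher inside every engagement tier stratum but Campaign T is higher in aggregate. Whether to stratify depends on how engagement tier relates to the campaign.
Engagement tier here is a post-treatment variable shaped by the campaign; conditioning on it would introduce bias rather than remove it. The overall comparison is the causal one.
Pooled: Campaign T 33.3% vs Campaign P 27.2%; Campaign T is higher overall.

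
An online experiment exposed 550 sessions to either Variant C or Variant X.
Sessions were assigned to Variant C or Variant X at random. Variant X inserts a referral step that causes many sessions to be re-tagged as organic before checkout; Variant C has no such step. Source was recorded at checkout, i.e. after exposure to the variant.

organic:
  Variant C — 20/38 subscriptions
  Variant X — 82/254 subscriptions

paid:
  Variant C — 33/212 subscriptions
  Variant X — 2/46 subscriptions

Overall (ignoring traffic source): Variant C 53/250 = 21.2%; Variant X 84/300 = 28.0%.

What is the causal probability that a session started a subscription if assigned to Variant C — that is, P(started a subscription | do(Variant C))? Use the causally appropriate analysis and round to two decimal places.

Because the variant influences traffic source, traffic source is a post-treatment mediator, not a confounder. Stratifying on it would bias the estimate; the causal effect is the crude pooled difference.
So P(outcome | do(Variant C)) is just the pooled rate for Variant C: 53/250 = 0.212.

0.21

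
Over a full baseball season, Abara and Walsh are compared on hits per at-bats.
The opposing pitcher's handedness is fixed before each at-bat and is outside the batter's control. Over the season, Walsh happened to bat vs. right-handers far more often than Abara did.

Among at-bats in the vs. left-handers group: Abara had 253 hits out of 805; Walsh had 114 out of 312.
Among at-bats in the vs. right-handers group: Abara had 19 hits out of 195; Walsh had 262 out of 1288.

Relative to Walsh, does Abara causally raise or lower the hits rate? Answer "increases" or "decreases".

Pitcher handedness satisfies the back-door criterion: it is not a descendant of the player, and it blocks the spurious path from player to outcome. Adjusting for it (i.e., using the within-pitcher handedness rates) gives the causal effect.
Within each level — vs. left-handers: 31.4% vs 36.5%; vs. right-handers: 9.7% vs 20.3% — Walsh is higher every time.

decreases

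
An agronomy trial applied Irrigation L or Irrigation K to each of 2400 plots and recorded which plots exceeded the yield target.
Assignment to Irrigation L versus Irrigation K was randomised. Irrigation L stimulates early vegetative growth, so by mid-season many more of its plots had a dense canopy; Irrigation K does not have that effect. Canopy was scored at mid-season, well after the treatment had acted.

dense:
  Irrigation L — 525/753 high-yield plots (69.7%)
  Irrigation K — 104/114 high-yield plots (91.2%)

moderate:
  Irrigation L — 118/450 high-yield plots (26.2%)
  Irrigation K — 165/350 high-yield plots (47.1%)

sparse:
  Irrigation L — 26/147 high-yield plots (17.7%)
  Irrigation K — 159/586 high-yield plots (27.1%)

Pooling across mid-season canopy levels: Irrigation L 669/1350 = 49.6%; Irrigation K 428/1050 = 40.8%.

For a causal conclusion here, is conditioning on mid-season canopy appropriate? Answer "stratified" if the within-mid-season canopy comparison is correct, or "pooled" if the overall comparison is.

pooled

The mid-season canopy-specific comparison favours Irrigation K throughout, but the pooled figures favour Irrigation L. The question is whether to condition on mid-season canopy.
The distribution of mid-season canopy is itself part of what the irrigation does — it is an intermediate outcome. Holding it fixed would remove that part of the effect; the total effect is the pooled difference.
Pooled: Irrigation L 49.6% vs Irrigation K 40.8%; Irrigation L is higher overall.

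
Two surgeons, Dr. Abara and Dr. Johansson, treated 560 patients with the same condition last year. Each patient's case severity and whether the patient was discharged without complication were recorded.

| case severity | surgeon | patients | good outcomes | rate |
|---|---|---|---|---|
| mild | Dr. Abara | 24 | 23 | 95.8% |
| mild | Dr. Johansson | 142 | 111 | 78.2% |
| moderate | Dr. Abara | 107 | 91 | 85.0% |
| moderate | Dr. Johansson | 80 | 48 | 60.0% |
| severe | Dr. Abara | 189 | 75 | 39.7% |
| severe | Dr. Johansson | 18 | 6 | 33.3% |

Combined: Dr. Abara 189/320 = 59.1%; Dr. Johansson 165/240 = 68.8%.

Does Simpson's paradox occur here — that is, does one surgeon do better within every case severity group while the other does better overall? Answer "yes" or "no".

yes

Within each case severity level (mild 95.8% vs 78.2%; moderate 85.0% vs 60.0%; severe 39.7% vs 33.3%), Dr. Abara has the higher rate every time. Pooled: 59.1% vs 68.8% — Dr. Johansson has the higher rate overall. The two comparisons disagree.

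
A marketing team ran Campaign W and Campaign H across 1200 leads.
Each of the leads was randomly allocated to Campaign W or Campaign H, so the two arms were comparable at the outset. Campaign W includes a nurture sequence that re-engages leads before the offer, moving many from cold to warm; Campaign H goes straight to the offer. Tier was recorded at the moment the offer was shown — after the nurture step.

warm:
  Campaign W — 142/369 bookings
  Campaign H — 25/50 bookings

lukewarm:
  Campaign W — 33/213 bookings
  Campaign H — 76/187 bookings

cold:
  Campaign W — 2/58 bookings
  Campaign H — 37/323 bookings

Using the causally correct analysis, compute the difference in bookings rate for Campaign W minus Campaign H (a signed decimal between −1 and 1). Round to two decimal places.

Stratifying would compare campaigns among leads the campaigns themselves sorted into engagement tier groups — a form of selection on an intermediate. The unconditioned pooled rates give the total causal effect.
The causal difference is the pooled difference: 0.277 − 0.246 = +0.030.

+0.03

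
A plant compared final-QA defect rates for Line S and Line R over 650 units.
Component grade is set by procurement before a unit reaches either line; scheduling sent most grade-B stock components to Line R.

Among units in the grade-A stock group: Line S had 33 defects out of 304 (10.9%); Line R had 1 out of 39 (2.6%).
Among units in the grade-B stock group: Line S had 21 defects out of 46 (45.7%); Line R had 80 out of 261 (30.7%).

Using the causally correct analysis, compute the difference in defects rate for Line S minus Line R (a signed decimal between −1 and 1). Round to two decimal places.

+0.11

Component grade is set before the line has any effect — it is not caused by the line — and it independently drives the outcome. That makes it a confounder, so the causal comparison is within component grade levels.
Adjusting over the population distribution of component grade: 0.528·(0.109−0.026) + 0.472·(0.457−0.307) = +0.115.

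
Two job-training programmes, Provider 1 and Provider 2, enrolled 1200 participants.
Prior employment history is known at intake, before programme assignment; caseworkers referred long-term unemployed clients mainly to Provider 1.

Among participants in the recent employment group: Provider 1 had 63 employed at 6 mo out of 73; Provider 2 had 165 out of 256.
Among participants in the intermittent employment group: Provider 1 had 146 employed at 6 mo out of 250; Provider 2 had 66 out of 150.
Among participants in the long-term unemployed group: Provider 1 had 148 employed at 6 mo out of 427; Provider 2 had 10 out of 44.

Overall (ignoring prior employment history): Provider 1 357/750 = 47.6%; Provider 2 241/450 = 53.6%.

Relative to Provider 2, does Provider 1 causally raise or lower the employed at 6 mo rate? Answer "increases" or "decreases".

Prior employment history is set before the programme has any effect — it is not caused by the programme — and it independently drives the outcome. That makes it a confounder, so the causal comparison is within prior employment history levels.
Within each level — recent employment: 86.3% vs 64.5%; intermittent employment: 58.4% vs 44.0%; long-term unemployed: 34.7% vs 22.7% — Provider 1 is higher every time.

increases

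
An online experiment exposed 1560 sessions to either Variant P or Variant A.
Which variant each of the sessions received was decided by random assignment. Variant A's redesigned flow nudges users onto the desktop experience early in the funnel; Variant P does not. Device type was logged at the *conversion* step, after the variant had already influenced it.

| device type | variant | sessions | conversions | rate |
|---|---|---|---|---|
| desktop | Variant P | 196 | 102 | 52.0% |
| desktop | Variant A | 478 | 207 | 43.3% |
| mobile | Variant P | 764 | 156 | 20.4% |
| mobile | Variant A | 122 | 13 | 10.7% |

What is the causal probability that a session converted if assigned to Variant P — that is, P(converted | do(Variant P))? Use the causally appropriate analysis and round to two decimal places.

The device type-specific comparison favours Variant P throughout, but the pooled figures favour Variant A. The question is whether to condition on device type.
The distribution of device type is itself part of what the variant does — it is an intermediate outcome. Holding it fixed would remove that part of the effect; the total effect is the pooled difference.
So P(outcome | do(Variant P)) is just the pooled rate for Variant P: 258/960 = 0.269.

0.27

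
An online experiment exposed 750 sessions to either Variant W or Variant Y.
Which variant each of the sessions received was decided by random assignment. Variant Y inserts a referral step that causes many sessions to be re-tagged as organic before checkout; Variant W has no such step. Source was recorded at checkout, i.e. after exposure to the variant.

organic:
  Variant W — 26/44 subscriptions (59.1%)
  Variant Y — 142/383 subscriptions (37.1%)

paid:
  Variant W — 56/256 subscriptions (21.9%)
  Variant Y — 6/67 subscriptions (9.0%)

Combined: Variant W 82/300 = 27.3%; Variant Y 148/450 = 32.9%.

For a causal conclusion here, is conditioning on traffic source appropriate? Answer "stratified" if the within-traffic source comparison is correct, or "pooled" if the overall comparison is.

The traffic source-specific comparison favours Variant W throughout, but the pooled figures favour Variant Y. The question is whether to condition on traffic source.
Traffic source is downstream of the variant. One should not condition on a consequence of treatment, so the overall rates are the right comparison.
Pooled: Variant W 27.3% vs Variant Y 32.9%; Variant Y is higher overall.

pooled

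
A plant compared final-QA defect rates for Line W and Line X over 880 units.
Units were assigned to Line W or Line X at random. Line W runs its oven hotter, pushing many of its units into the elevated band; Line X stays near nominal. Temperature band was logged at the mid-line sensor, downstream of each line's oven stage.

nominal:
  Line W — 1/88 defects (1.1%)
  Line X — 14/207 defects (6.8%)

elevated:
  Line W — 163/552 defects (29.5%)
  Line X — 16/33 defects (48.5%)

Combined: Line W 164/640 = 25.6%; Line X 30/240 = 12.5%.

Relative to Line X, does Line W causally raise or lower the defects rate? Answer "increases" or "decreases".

Because the line influences in-process temperature band, in-process temperature band is a post-treatment mediator, not a confounder. Stratifying on it would bias the estimate; the causal effect is the crude pooled difference.
Pooled: Line W 25.6% vs Line X 12.5%; Line X is lower overall.

increases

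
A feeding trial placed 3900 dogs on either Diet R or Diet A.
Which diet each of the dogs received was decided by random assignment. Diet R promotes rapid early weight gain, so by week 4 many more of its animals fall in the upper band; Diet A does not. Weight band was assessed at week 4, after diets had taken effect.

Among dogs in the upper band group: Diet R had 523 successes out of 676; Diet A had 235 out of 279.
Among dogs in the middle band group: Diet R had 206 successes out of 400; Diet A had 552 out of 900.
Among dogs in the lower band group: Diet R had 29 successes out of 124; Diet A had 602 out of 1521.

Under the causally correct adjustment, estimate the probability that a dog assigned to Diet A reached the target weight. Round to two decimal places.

0.51

Within every week-4 weight band level Diet A has the higher rate, yet pooled Diet R does — Simpson's reversal.
The distribution of week-4 weight band is itself part of what the diet does — it is an intermediate outcome. Holding it fixed would remove that part of the effect; the total effect is the pooled difference.
So P(outcome | do(Diet A)) is just the pooled rate for Diet A: 1389/2700 = 0.514.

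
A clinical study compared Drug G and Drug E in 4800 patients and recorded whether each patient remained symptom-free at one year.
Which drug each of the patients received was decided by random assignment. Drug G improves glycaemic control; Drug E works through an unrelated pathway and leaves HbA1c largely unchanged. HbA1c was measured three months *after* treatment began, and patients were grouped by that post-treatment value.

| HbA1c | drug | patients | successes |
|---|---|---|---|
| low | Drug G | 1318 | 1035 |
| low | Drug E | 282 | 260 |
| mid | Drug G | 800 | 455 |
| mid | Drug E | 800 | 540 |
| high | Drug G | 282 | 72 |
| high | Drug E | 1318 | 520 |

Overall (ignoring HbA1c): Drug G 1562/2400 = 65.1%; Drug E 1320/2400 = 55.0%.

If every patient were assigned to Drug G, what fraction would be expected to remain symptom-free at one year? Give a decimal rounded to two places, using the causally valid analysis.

HbA1c is recorded after the drug and is itself shifted by it — it sits on the causal path from drug to outcome. Conditioning on a mediator would strip out part of the effect we want; the pooled comparison gives the total causal effect.
So P(outcome | do(Drug G)) is just the pooled rate for Drug G: 1562/2400 = 0.651.

0.65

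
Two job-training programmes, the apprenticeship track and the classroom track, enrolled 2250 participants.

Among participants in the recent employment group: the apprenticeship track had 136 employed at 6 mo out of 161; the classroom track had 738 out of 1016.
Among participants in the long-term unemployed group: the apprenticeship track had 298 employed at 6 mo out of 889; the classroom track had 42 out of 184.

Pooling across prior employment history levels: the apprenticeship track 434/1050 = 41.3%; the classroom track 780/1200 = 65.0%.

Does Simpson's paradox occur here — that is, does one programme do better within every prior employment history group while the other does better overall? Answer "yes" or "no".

yes

Within each prior employment history level (recent employment 84.5% vs 72.6%; long-term unemployed 33.5% vs 22.8%), the apprenticeship track has the higher rate every time. Pooled: 41.3% vs 65.0% — the classroom track has the higher rate overall. The two comparisons disagree.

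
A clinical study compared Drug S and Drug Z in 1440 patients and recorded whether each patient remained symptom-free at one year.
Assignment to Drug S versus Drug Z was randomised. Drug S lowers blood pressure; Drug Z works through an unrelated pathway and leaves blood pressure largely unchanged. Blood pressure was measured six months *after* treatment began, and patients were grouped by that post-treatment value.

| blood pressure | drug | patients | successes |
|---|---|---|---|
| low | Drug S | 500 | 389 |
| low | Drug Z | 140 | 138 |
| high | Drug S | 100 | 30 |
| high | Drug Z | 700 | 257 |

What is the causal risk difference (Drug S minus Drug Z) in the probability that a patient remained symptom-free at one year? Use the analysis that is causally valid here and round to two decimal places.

Within every blood pressure level Drug Z has the higher rate, yet pooled Drug S does — Simpson's reversal.
Because the drug influences blood pressure, blood pressure is a post-treatment mediator, not a confounder. Stratifying on it would bias the estimate; the causal effect is the crude pooled difference.
The causal difference is the pooled difference: 0.698 − 0.470 = +0.228.

+0.23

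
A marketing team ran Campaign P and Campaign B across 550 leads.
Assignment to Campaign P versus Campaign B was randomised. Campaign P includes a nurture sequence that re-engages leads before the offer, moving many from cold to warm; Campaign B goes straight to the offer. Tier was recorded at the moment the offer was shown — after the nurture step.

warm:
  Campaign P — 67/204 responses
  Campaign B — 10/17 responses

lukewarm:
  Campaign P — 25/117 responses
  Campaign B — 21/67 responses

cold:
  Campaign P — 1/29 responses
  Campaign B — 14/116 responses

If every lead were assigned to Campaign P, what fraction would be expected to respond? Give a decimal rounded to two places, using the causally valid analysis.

Campaign B is higher inside every engagement tier stratum but Campaign P is higher in aggregate. Whether to stratify depends on how engagement tier relates to the campaign.
Engagement tier is recorded after the campaign and is itself shifted by it — it sits on the causal path from campaign to outcome. Conditioning on a mediator would strip out part of the effect we want; the pooled comparison gives the total causal effect.
So P(outcome | do(Campaign P)) is just the pooled rate for Campaign P: 93/350 = 0.266.

0.27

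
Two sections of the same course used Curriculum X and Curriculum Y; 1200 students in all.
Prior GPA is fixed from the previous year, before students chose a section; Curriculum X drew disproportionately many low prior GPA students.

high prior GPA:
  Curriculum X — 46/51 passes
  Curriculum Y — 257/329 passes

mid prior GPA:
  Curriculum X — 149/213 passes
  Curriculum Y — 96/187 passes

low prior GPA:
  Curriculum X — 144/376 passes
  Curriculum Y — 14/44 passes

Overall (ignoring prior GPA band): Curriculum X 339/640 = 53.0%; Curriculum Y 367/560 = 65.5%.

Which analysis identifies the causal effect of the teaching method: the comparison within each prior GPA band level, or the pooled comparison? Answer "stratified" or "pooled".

Within every prior GPA band level Curriculum X has the higher rate, yet pooled Curriculum Y does — Simpson's reversal.
Here prior GPA band is a common cause — it drives both which teaching method a case falls under and the outcome. The crude comparison mixes populations; the stratum-specific rates are the causally relevant ones.
Within each level — high prior GPA: 90.2% vs 78.1%; mid prior GPA: 70.0% vs 51.3%; low prior GPA: 38.3% vs 31.8% — Curriculum X is higher every time.

stratified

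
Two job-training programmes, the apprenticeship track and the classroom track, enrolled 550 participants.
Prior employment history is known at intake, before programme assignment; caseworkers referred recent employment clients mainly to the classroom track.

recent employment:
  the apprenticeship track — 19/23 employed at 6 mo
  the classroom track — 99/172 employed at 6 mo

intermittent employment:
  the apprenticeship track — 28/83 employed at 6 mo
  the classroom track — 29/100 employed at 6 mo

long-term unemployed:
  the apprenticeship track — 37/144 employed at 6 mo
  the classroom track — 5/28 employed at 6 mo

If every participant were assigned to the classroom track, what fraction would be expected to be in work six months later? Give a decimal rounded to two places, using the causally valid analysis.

0.36

Prior employment history satisfies the back-door criterion: it is not a descendant of the programme, and it blocks the spurious path from programme to outcome. Adjusting for it (i.e., using the within-prior employment history rates) gives the causal effect.
Standardising the classroom track to the population prior employment history mix: 0.355·99/172 + 0.333·29/100 + 0.313·5/28 = 0.356.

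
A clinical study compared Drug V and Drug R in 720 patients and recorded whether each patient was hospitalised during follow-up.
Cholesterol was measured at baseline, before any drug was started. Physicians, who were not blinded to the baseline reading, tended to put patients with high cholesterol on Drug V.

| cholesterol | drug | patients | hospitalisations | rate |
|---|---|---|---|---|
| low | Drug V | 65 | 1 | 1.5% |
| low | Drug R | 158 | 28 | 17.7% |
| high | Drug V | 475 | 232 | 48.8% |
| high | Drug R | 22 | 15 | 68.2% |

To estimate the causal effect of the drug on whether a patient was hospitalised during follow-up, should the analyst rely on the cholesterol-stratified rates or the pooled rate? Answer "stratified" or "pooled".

stratified

The imbalance in cholesterol arose from how patients were allocated, not from anything the drug did; and cholesterol independently affects the outcome. The pooled gap is confounded — condition on cholesterol.
Within each level — low: 1.5% vs 17.7%; high: 48.8% vs 68.2% — Drug V is lower every time.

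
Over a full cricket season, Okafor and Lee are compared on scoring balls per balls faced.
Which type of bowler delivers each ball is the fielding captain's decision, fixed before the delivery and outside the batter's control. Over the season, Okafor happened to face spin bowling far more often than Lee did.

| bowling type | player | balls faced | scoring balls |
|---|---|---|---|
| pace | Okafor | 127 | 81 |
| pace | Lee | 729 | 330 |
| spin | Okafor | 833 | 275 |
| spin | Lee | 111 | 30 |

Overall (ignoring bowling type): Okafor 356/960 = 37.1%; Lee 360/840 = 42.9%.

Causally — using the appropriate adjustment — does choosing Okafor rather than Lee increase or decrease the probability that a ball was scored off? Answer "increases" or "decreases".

Within every bowling type level Okafor has the higher rate, yet pooled Lee does — Simpson's reversal.
Bowling type is set before the player has any effect — it is not caused by the player — and it independently drives the outcome. That makes it a confounder, so the causal comparison is within bowling type levels.
Within each level — pace: 63.8% vs 45.3%; spin: 33.0% vs 27.0% — Okafor is higher every time.

increases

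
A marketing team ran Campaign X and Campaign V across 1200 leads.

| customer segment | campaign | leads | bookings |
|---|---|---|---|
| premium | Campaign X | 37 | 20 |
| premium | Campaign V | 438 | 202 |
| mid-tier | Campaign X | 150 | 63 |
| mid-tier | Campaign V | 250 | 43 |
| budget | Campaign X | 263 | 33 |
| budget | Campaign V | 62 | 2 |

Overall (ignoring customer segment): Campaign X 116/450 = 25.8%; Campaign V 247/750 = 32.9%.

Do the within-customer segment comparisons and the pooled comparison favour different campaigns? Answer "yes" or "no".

yes

Within each customer segment level (premium 54.1% vs 46.1%; mid-tier 42.0% vs 17.2%; budget 12.5% vs 3.2%), Campaign X has the higher rate every time. Pooled: 25.8% vs 32.9% — Campaign V has the higher rate overall. The two comparisons disagree.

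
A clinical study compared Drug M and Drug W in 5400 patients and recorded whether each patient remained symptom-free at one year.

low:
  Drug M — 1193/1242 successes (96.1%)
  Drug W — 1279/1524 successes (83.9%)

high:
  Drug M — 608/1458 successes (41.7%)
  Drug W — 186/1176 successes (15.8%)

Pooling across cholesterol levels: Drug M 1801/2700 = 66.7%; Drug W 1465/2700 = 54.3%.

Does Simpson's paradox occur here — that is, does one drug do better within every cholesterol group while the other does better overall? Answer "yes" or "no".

no

Within each cholesterol level (low 96.1% vs 83.9%; high 41.7% vs 15.8%), Drug M has the higher rate every time. Pooled: 66.7% vs 54.3% — Drug M has the higher rate overall. They agree.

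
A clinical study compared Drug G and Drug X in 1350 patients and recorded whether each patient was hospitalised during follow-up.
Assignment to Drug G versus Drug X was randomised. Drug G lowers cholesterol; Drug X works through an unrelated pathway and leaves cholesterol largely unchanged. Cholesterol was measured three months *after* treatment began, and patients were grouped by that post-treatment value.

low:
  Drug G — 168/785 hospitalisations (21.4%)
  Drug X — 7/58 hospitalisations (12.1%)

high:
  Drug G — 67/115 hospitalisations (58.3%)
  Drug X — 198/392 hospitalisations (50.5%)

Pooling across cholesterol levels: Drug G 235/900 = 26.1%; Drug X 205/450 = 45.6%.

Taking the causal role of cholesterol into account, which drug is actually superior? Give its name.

The stratified and pooled comparisons disagree (Drug X wins within each cholesterol; Drug G wins overall), so the answer turns on the causal role of cholesterol.
The distribution of cholesterol is itself part of what the drug does — it is an intermediate outcome. Holding it fixed would remove that part of the effect; the total effect is the pooled difference.
Pooled: Drug G 26.1% vs Drug X 45.6%; Drug G is lower overall.

Drug G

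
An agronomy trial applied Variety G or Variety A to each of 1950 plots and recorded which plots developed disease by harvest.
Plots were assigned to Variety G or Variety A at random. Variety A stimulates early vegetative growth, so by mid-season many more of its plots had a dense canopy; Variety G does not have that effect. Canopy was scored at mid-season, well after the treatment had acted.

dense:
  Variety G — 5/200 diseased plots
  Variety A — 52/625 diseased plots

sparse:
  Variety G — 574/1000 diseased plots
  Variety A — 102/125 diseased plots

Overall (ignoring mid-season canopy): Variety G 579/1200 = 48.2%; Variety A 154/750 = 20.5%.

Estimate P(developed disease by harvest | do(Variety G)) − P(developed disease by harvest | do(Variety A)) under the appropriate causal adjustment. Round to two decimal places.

Mid-season canopy is recorded after the variety and is itself shifted by it — it sits on the causal path from variety to outcome. Conditioning on a mediator would strip out part of the effect we want; the pooled comparison gives the total causal effect.
The causal difference is the pooled difference: 0.482 − 0.205 = +0.277.

+0.28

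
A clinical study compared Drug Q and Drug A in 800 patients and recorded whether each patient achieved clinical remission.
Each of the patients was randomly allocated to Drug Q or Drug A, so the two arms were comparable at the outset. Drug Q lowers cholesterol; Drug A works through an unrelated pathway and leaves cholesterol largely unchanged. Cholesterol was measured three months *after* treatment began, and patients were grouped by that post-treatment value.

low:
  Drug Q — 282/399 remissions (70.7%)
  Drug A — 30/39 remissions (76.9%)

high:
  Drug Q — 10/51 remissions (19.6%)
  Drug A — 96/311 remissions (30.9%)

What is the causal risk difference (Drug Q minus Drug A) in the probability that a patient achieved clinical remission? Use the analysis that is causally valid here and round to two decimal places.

The stratified and pooled comparisons disagree (Drug A wins within each cholesterol; Drug Q wins overall), so the answer turns on the causal role of cholesterol.
Because the drug influences cholesterol, cholesterol is a post-treatment mediator, not a confounder. Stratifying on it would bias the estimate; the causal effect is the crude pooled difference.
The causal difference is the pooled difference: 0.649 − 0.360 = +0.289.

+0.29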